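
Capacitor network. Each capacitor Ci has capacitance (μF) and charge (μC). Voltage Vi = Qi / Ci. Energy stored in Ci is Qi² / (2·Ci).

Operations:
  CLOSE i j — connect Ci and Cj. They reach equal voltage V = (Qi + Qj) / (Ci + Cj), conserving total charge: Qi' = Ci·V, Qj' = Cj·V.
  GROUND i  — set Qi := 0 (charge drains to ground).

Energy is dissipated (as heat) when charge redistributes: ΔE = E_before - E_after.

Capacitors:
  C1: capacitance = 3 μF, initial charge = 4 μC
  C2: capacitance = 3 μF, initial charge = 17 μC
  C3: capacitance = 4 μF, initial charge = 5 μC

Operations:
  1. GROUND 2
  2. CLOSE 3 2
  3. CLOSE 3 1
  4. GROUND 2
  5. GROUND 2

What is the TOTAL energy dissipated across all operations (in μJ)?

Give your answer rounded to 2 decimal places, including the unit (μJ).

Answer: 50.60 μJ

Derivation:
Initial: C1(3μF, Q=4μC, V=1.33V), C2(3μF, Q=17μC, V=5.67V), C3(4μF, Q=5μC, V=1.25V)
Op 1: GROUND 2: Q2=0; energy lost=48.167
Op 2: CLOSE 3-2: Q_total=5.00, C_total=7.00, V=0.71; Q3=2.86, Q2=2.14; dissipated=1.339
Op 3: CLOSE 3-1: Q_total=6.86, C_total=7.00, V=0.98; Q3=3.92, Q1=2.94; dissipated=0.328
Op 4: GROUND 2: Q2=0; energy lost=0.765
Op 5: GROUND 2: Q2=0; energy lost=0.000
Total dissipated: 50.600 μJ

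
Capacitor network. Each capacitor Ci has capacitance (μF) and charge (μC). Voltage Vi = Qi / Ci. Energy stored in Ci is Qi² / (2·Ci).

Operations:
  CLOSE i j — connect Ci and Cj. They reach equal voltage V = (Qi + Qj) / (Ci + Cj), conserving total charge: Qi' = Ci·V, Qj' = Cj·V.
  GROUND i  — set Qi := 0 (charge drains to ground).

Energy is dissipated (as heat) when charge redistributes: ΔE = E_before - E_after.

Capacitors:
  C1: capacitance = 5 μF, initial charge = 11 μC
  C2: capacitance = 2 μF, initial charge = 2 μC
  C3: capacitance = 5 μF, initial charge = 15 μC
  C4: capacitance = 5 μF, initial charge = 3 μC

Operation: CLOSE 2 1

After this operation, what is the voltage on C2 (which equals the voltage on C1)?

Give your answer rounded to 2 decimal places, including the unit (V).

Answer: 1.86 V

Derivation:
Initial: C1(5μF, Q=11μC, V=2.20V), C2(2μF, Q=2μC, V=1.00V), C3(5μF, Q=15μC, V=3.00V), C4(5μF, Q=3μC, V=0.60V)
Op 1: CLOSE 2-1: Q_total=13.00, C_total=7.00, V=1.86; Q2=3.71, Q1=9.29; dissipated=1.029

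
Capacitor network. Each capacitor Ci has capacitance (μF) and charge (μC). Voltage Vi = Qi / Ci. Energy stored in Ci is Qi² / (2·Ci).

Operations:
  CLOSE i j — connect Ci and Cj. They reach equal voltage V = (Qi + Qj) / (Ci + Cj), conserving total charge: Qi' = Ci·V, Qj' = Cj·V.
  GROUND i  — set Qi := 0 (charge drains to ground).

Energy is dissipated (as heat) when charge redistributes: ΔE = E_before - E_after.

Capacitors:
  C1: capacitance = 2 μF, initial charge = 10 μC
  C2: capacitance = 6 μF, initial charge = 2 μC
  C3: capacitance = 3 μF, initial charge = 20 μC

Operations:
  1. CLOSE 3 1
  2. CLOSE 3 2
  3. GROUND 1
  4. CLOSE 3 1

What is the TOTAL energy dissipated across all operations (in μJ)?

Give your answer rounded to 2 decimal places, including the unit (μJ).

Answer: 72.74 μJ

Derivation:
Initial: C1(2μF, Q=10μC, V=5.00V), C2(6μF, Q=2μC, V=0.33V), C3(3μF, Q=20μC, V=6.67V)
Op 1: CLOSE 3-1: Q_total=30.00, C_total=5.00, V=6.00; Q3=18.00, Q1=12.00; dissipated=1.667
Op 2: CLOSE 3-2: Q_total=20.00, C_total=9.00, V=2.22; Q3=6.67, Q2=13.33; dissipated=32.111
Op 3: GROUND 1: Q1=0; energy lost=36.000
Op 4: CLOSE 3-1: Q_total=6.67, C_total=5.00, V=1.33; Q3=4.00, Q1=2.67; dissipated=2.963
Total dissipated: 72.741 μJ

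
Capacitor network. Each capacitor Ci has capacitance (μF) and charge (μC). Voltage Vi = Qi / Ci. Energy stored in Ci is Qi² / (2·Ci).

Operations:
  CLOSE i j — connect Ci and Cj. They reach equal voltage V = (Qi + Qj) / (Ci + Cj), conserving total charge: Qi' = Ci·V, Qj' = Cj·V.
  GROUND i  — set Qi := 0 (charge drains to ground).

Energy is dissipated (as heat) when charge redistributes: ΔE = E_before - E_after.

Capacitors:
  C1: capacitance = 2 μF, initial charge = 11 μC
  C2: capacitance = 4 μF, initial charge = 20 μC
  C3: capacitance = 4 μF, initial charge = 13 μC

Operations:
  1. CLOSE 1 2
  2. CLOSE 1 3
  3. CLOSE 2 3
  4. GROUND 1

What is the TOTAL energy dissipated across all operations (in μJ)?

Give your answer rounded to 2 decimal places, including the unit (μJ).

Answer: 19.37 μJ

Derivation:
Initial: C1(2μF, Q=11μC, V=5.50V), C2(4μF, Q=20μC, V=5.00V), C3(4μF, Q=13μC, V=3.25V)
Op 1: CLOSE 1-2: Q_total=31.00, C_total=6.00, V=5.17; Q1=10.33, Q2=20.67; dissipated=0.167
Op 2: CLOSE 1-3: Q_total=23.33, C_total=6.00, V=3.89; Q1=7.78, Q3=15.56; dissipated=2.449
Op 3: CLOSE 2-3: Q_total=36.22, C_total=8.00, V=4.53; Q2=18.11, Q3=18.11; dissipated=1.633
Op 4: GROUND 1: Q1=0; energy lost=15.123
Total dissipated: 19.372 μJ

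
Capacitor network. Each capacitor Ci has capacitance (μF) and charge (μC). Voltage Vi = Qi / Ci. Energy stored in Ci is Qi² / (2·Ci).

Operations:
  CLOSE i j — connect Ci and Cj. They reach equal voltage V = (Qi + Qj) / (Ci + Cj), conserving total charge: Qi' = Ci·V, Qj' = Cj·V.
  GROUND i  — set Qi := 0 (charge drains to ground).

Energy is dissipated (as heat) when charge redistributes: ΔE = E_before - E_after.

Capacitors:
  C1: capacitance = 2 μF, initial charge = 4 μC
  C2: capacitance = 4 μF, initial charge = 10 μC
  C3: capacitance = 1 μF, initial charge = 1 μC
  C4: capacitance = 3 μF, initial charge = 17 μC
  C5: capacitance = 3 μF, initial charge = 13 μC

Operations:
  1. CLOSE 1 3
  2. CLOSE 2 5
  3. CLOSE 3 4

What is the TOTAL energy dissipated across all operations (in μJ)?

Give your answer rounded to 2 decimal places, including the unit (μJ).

Answer: 9.21 μJ

Derivation:
Initial: C1(2μF, Q=4μC, V=2.00V), C2(4μF, Q=10μC, V=2.50V), C3(1μF, Q=1μC, V=1.00V), C4(3μF, Q=17μC, V=5.67V), C5(3μF, Q=13μC, V=4.33V)
Op 1: CLOSE 1-3: Q_total=5.00, C_total=3.00, V=1.67; Q1=3.33, Q3=1.67; dissipated=0.333
Op 2: CLOSE 2-5: Q_total=23.00, C_total=7.00, V=3.29; Q2=13.14, Q5=9.86; dissipated=2.881
Op 3: CLOSE 3-4: Q_total=18.67, C_total=4.00, V=4.67; Q3=4.67, Q4=14.00; dissipated=6.000
Total dissipated: 9.214 μJ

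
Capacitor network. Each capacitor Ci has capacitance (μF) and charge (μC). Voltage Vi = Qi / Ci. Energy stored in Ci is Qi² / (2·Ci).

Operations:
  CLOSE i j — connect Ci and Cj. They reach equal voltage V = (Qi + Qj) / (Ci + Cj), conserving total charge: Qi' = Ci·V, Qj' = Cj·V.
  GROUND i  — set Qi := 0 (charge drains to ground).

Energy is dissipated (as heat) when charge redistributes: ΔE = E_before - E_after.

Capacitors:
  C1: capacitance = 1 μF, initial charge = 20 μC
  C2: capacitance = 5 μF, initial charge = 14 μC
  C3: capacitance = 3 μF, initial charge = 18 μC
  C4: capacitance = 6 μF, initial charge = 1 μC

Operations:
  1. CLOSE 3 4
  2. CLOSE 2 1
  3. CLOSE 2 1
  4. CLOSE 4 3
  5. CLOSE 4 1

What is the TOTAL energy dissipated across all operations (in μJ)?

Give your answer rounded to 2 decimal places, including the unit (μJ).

Initial: C1(1μF, Q=20μC, V=20.00V), C2(5μF, Q=14μC, V=2.80V), C3(3μF, Q=18μC, V=6.00V), C4(6μF, Q=1μC, V=0.17V)
Op 1: CLOSE 3-4: Q_total=19.00, C_total=9.00, V=2.11; Q3=6.33, Q4=12.67; dissipated=34.028
Op 2: CLOSE 2-1: Q_total=34.00, C_total=6.00, V=5.67; Q2=28.33, Q1=5.67; dissipated=123.267
Op 3: CLOSE 2-1: Q_total=34.00, C_total=6.00, V=5.67; Q2=28.33, Q1=5.67; dissipated=0.000
Op 4: CLOSE 4-3: Q_total=19.00, C_total=9.00, V=2.11; Q4=12.67, Q3=6.33; dissipated=0.000
Op 5: CLOSE 4-1: Q_total=18.33, C_total=7.00, V=2.62; Q4=15.71, Q1=2.62; dissipated=5.418
Total dissipated: 162.712 μJ

Answer: 162.71 μJ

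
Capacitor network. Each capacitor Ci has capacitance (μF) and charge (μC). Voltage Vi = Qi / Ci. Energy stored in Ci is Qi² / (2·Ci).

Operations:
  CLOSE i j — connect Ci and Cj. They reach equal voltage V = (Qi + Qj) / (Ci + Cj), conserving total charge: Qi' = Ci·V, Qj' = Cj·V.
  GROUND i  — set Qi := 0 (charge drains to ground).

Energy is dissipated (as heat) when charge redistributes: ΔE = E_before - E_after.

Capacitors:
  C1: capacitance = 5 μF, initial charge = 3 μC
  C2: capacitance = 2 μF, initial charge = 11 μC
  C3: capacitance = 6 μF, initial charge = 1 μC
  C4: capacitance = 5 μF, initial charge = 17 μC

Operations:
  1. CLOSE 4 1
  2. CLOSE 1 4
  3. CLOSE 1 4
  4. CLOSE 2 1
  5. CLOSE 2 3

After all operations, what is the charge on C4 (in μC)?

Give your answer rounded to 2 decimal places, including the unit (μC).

Initial: C1(5μF, Q=3μC, V=0.60V), C2(2μF, Q=11μC, V=5.50V), C3(6μF, Q=1μC, V=0.17V), C4(5μF, Q=17μC, V=3.40V)
Op 1: CLOSE 4-1: Q_total=20.00, C_total=10.00, V=2.00; Q4=10.00, Q1=10.00; dissipated=9.800
Op 2: CLOSE 1-4: Q_total=20.00, C_total=10.00, V=2.00; Q1=10.00, Q4=10.00; dissipated=0.000
Op 3: CLOSE 1-4: Q_total=20.00, C_total=10.00, V=2.00; Q1=10.00, Q4=10.00; dissipated=0.000
Op 4: CLOSE 2-1: Q_total=21.00, C_total=7.00, V=3.00; Q2=6.00, Q1=15.00; dissipated=8.750
Op 5: CLOSE 2-3: Q_total=7.00, C_total=8.00, V=0.88; Q2=1.75, Q3=5.25; dissipated=6.021
Final charges: Q1=15.00, Q2=1.75, Q3=5.25, Q4=10.00

Answer: 10.00 μC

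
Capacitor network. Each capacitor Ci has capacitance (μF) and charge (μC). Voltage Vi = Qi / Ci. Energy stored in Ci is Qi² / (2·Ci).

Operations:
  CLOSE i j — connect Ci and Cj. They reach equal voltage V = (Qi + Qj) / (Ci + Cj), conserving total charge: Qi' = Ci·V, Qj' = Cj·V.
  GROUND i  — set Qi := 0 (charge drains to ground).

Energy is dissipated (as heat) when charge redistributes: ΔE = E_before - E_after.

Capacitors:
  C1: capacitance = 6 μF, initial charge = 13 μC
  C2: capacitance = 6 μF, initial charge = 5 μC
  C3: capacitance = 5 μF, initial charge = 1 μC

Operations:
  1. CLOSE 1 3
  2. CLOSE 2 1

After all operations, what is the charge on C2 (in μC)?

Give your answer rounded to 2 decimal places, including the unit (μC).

Answer: 6.32 μC

Derivation:
Initial: C1(6μF, Q=13μC, V=2.17V), C2(6μF, Q=5μC, V=0.83V), C3(5μF, Q=1μC, V=0.20V)
Op 1: CLOSE 1-3: Q_total=14.00, C_total=11.00, V=1.27; Q1=7.64, Q3=6.36; dissipated=5.274
Op 2: CLOSE 2-1: Q_total=12.64, C_total=12.00, V=1.05; Q2=6.32, Q1=6.32; dissipated=0.290
Final charges: Q1=6.32, Q2=6.32, Q3=6.36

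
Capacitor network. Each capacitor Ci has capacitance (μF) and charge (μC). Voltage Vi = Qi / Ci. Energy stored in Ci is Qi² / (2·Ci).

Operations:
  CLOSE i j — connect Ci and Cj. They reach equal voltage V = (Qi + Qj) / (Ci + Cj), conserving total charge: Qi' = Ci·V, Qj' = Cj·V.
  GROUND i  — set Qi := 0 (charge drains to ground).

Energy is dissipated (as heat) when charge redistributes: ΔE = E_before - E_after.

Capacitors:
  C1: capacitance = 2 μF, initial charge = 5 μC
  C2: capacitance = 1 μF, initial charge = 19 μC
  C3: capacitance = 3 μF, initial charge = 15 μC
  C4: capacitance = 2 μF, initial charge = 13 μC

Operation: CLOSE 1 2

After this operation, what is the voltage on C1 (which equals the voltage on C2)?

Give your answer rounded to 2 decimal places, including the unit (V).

Initial: C1(2μF, Q=5μC, V=2.50V), C2(1μF, Q=19μC, V=19.00V), C3(3μF, Q=15μC, V=5.00V), C4(2μF, Q=13μC, V=6.50V)
Op 1: CLOSE 1-2: Q_total=24.00, C_total=3.00, V=8.00; Q1=16.00, Q2=8.00; dissipated=90.750

Answer: 8.00 V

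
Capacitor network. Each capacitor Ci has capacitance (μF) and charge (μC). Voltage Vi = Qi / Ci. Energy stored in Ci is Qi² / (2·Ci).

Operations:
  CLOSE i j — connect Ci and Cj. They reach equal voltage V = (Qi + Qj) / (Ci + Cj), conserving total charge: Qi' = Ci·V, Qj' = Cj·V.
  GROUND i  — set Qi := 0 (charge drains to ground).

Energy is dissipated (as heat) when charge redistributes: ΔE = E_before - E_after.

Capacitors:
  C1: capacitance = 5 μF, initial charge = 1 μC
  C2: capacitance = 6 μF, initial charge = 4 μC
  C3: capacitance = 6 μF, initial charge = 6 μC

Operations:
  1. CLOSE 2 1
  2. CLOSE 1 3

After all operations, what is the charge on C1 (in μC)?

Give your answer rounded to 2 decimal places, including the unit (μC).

Answer: 3.76 μC

Derivation:
Initial: C1(5μF, Q=1μC, V=0.20V), C2(6μF, Q=4μC, V=0.67V), C3(6μF, Q=6μC, V=1.00V)
Op 1: CLOSE 2-1: Q_total=5.00, C_total=11.00, V=0.45; Q2=2.73, Q1=2.27; dissipated=0.297
Op 2: CLOSE 1-3: Q_total=8.27, C_total=11.00, V=0.75; Q1=3.76, Q3=4.51; dissipated=0.406
Final charges: Q1=3.76, Q2=2.73, Q3=4.51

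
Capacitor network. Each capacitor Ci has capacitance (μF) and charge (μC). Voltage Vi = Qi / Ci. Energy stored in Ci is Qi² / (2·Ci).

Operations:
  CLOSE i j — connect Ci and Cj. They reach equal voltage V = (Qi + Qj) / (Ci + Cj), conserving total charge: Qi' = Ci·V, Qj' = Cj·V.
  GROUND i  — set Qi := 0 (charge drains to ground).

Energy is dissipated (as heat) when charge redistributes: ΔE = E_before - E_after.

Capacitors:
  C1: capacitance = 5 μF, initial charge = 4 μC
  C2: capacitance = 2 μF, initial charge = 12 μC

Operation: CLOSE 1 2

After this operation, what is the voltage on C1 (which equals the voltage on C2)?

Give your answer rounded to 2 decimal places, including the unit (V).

Answer: 2.29 V

Derivation:
Initial: C1(5μF, Q=4μC, V=0.80V), C2(2μF, Q=12μC, V=6.00V)
Op 1: CLOSE 1-2: Q_total=16.00, C_total=7.00, V=2.29; Q1=11.43, Q2=4.57; dissipated=19.314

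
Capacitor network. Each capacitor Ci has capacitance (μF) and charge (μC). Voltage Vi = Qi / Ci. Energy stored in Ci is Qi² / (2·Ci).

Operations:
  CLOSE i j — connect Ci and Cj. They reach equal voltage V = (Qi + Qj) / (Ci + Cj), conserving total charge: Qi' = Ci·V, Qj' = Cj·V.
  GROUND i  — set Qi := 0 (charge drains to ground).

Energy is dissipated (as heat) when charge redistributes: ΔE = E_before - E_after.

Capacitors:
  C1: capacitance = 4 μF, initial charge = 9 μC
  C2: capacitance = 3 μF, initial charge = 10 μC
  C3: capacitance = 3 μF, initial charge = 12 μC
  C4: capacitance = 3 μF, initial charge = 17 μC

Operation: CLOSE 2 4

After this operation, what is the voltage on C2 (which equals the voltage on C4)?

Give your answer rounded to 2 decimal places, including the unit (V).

Answer: 4.50 V

Derivation:
Initial: C1(4μF, Q=9μC, V=2.25V), C2(3μF, Q=10μC, V=3.33V), C3(3μF, Q=12μC, V=4.00V), C4(3μF, Q=17μC, V=5.67V)
Op 1: CLOSE 2-4: Q_total=27.00, C_total=6.00, V=4.50; Q2=13.50, Q4=13.50; dissipated=4.083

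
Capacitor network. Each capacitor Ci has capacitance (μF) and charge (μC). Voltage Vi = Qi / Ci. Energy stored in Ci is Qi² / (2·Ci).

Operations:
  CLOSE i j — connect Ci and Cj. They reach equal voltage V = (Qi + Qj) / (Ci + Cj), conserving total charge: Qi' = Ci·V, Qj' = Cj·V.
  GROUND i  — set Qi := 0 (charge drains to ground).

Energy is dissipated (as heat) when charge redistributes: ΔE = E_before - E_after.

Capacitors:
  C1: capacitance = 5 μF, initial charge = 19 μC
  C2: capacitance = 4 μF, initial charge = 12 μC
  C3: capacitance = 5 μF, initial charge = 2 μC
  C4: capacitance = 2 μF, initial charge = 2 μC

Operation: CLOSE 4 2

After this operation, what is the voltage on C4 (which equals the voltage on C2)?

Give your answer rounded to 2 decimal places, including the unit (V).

Answer: 2.33 V

Derivation:
Initial: C1(5μF, Q=19μC, V=3.80V), C2(4μF, Q=12μC, V=3.00V), C3(5μF, Q=2μC, V=0.40V), C4(2μF, Q=2μC, V=1.00V)
Op 1: CLOSE 4-2: Q_total=14.00, C_total=6.00, V=2.33; Q4=4.67, Q2=9.33; dissipated=2.667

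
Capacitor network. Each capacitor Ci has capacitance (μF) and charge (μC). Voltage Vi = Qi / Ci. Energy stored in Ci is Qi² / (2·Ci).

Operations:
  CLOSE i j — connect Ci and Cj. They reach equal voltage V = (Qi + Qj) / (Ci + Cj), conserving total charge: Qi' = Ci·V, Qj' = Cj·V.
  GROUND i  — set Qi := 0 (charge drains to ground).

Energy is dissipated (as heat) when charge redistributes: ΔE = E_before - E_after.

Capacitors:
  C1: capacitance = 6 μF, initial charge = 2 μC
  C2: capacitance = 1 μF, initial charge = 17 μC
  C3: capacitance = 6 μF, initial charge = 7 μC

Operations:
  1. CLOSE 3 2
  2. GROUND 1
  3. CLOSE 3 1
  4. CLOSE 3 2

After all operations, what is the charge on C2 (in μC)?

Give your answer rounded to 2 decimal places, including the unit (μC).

Initial: C1(6μF, Q=2μC, V=0.33V), C2(1μF, Q=17μC, V=17.00V), C3(6μF, Q=7μC, V=1.17V)
Op 1: CLOSE 3-2: Q_total=24.00, C_total=7.00, V=3.43; Q3=20.57, Q2=3.43; dissipated=107.440
Op 2: GROUND 1: Q1=0; energy lost=0.333
Op 3: CLOSE 3-1: Q_total=20.57, C_total=12.00, V=1.71; Q3=10.29, Q1=10.29; dissipated=17.633
Op 4: CLOSE 3-2: Q_total=13.71, C_total=7.00, V=1.96; Q3=11.76, Q2=1.96; dissipated=1.259
Final charges: Q1=10.29, Q2=1.96, Q3=11.76

Answer: 1.96 μC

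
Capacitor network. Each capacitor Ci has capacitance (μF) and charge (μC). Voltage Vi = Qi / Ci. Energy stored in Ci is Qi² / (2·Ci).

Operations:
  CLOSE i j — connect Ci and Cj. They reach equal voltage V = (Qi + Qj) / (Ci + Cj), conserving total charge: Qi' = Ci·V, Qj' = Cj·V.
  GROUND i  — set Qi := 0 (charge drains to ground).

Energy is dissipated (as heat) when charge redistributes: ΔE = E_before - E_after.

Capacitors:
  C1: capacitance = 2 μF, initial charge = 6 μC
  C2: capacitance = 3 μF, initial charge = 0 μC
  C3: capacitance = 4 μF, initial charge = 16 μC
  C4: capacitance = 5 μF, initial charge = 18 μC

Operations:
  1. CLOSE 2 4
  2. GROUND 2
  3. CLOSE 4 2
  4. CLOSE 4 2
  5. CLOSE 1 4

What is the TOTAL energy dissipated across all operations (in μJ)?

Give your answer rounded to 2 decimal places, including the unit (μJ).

Answer: 26.30 μJ

Derivation:
Initial: C1(2μF, Q=6μC, V=3.00V), C2(3μF, Q=0μC, V=0.00V), C3(4μF, Q=16μC, V=4.00V), C4(5μF, Q=18μC, V=3.60V)
Op 1: CLOSE 2-4: Q_total=18.00, C_total=8.00, V=2.25; Q2=6.75, Q4=11.25; dissipated=12.150
Op 2: GROUND 2: Q2=0; energy lost=7.594
Op 3: CLOSE 4-2: Q_total=11.25, C_total=8.00, V=1.41; Q4=7.03, Q2=4.22; dissipated=4.746
Op 4: CLOSE 4-2: Q_total=11.25, C_total=8.00, V=1.41; Q4=7.03, Q2=4.22; dissipated=0.000
Op 5: CLOSE 1-4: Q_total=13.03, C_total=7.00, V=1.86; Q1=3.72, Q4=9.31; dissipated=1.814
Total dissipated: 26.304 μJ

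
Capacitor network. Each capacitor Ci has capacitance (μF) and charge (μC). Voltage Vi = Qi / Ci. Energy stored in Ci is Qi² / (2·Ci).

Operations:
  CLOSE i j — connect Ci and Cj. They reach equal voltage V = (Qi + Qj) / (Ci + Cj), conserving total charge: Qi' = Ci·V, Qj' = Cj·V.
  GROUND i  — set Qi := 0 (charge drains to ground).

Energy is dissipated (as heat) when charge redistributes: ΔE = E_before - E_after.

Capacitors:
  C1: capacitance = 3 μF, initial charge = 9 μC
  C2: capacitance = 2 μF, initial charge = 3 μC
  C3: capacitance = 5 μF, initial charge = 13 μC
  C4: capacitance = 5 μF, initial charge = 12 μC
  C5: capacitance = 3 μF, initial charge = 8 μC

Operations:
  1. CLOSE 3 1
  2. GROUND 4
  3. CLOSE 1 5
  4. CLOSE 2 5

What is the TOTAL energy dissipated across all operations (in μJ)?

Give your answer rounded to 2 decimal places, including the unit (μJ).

Answer: 15.43 μJ

Derivation:
Initial: C1(3μF, Q=9μC, V=3.00V), C2(2μF, Q=3μC, V=1.50V), C3(5μF, Q=13μC, V=2.60V), C4(5μF, Q=12μC, V=2.40V), C5(3μF, Q=8μC, V=2.67V)
Op 1: CLOSE 3-1: Q_total=22.00, C_total=8.00, V=2.75; Q3=13.75, Q1=8.25; dissipated=0.150
Op 2: GROUND 4: Q4=0; energy lost=14.400
Op 3: CLOSE 1-5: Q_total=16.25, C_total=6.00, V=2.71; Q1=8.12, Q5=8.12; dissipated=0.005
Op 4: CLOSE 2-5: Q_total=11.12, C_total=5.00, V=2.23; Q2=4.45, Q5=6.67; dissipated=0.876
Total dissipated: 15.431 μJ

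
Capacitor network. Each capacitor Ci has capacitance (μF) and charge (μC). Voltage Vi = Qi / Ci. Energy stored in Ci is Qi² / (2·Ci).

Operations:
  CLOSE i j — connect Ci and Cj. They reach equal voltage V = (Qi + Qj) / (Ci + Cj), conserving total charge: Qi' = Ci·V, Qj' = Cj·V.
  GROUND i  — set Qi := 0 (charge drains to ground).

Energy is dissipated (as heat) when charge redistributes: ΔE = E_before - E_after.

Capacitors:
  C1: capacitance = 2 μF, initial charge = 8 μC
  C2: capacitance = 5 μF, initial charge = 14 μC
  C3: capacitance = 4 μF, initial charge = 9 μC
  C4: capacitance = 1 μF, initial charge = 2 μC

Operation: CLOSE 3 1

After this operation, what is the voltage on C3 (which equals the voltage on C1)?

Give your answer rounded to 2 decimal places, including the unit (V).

Initial: C1(2μF, Q=8μC, V=4.00V), C2(5μF, Q=14μC, V=2.80V), C3(4μF, Q=9μC, V=2.25V), C4(1μF, Q=2μC, V=2.00V)
Op 1: CLOSE 3-1: Q_total=17.00, C_total=6.00, V=2.83; Q3=11.33, Q1=5.67; dissipated=2.042

Answer: 2.83 V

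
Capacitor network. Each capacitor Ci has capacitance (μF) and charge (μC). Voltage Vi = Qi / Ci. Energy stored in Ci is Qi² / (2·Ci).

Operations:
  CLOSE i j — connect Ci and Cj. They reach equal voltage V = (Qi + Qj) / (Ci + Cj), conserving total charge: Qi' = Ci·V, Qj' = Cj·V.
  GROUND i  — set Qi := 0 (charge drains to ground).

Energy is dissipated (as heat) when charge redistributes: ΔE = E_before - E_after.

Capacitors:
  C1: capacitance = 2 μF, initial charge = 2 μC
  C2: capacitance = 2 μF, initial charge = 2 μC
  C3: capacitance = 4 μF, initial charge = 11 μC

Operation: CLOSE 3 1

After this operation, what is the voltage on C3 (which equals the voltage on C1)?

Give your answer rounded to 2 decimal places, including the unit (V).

Answer: 2.17 V

Derivation:
Initial: C1(2μF, Q=2μC, V=1.00V), C2(2μF, Q=2μC, V=1.00V), C3(4μF, Q=11μC, V=2.75V)
Op 1: CLOSE 3-1: Q_total=13.00, C_total=6.00, V=2.17; Q3=8.67, Q1=4.33; dissipated=2.042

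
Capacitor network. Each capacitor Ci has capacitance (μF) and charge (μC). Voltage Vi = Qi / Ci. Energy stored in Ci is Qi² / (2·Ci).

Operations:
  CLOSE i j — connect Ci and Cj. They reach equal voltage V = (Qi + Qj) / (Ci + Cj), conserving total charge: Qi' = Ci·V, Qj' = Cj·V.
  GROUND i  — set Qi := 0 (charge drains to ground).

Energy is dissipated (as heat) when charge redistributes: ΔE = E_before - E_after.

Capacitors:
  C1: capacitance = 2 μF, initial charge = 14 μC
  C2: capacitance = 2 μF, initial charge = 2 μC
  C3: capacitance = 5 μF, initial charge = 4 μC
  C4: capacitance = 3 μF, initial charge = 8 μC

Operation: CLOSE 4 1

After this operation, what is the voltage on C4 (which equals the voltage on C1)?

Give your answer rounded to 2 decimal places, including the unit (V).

Answer: 4.40 V

Derivation:
Initial: C1(2μF, Q=14μC, V=7.00V), C2(2μF, Q=2μC, V=1.00V), C3(5μF, Q=4μC, V=0.80V), C4(3μF, Q=8μC, V=2.67V)
Op 1: CLOSE 4-1: Q_total=22.00, C_total=5.00, V=4.40; Q4=13.20, Q1=8.80; dissipated=11.267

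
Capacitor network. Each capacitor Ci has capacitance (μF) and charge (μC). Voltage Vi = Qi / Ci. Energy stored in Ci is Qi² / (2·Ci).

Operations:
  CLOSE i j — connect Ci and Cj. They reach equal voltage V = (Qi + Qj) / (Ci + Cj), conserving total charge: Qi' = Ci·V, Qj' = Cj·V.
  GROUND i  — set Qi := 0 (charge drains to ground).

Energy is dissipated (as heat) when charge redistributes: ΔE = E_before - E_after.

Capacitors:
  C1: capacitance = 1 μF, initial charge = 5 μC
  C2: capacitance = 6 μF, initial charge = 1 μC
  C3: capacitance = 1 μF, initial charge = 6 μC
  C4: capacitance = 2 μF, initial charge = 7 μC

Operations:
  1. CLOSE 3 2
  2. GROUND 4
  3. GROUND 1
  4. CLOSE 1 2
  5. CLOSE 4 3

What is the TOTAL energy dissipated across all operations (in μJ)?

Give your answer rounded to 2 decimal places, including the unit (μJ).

Initial: C1(1μF, Q=5μC, V=5.00V), C2(6μF, Q=1μC, V=0.17V), C3(1μF, Q=6μC, V=6.00V), C4(2μF, Q=7μC, V=3.50V)
Op 1: CLOSE 3-2: Q_total=7.00, C_total=7.00, V=1.00; Q3=1.00, Q2=6.00; dissipated=14.583
Op 2: GROUND 4: Q4=0; energy lost=12.250
Op 3: GROUND 1: Q1=0; energy lost=12.500
Op 4: CLOSE 1-2: Q_total=6.00, C_total=7.00, V=0.86; Q1=0.86, Q2=5.14; dissipated=0.429
Op 5: CLOSE 4-3: Q_total=1.00, C_total=3.00, V=0.33; Q4=0.67, Q3=0.33; dissipated=0.333
Total dissipated: 40.095 μJ

Answer: 40.10 μJ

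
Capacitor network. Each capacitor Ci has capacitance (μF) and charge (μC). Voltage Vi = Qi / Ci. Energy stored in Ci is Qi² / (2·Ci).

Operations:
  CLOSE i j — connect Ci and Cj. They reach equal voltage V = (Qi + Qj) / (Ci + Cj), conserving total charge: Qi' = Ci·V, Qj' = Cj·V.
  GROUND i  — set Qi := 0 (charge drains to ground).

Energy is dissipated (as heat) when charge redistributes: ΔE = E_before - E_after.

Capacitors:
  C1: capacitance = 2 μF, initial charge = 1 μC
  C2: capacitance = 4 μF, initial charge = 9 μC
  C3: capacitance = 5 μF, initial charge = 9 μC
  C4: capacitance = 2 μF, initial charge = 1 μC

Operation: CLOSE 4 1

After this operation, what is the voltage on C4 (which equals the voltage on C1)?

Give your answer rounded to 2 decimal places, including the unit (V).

Initial: C1(2μF, Q=1μC, V=0.50V), C2(4μF, Q=9μC, V=2.25V), C3(5μF, Q=9μC, V=1.80V), C4(2μF, Q=1μC, V=0.50V)
Op 1: CLOSE 4-1: Q_total=2.00, C_total=4.00, V=0.50; Q4=1.00, Q1=1.00; dissipated=0.000

Answer: 0.50 V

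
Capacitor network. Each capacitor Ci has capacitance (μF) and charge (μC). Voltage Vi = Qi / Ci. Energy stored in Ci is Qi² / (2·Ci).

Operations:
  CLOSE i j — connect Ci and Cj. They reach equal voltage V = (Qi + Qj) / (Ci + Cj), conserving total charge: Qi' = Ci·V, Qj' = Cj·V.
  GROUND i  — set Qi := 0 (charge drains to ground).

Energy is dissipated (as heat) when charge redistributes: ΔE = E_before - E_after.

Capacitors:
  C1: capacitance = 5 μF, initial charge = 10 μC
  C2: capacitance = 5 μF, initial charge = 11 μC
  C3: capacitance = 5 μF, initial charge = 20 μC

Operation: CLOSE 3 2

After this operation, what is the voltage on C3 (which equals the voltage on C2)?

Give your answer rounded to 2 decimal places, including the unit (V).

Initial: C1(5μF, Q=10μC, V=2.00V), C2(5μF, Q=11μC, V=2.20V), C3(5μF, Q=20μC, V=4.00V)
Op 1: CLOSE 3-2: Q_total=31.00, C_total=10.00, V=3.10; Q3=15.50, Q2=15.50; dissipated=4.050

Answer: 3.10 V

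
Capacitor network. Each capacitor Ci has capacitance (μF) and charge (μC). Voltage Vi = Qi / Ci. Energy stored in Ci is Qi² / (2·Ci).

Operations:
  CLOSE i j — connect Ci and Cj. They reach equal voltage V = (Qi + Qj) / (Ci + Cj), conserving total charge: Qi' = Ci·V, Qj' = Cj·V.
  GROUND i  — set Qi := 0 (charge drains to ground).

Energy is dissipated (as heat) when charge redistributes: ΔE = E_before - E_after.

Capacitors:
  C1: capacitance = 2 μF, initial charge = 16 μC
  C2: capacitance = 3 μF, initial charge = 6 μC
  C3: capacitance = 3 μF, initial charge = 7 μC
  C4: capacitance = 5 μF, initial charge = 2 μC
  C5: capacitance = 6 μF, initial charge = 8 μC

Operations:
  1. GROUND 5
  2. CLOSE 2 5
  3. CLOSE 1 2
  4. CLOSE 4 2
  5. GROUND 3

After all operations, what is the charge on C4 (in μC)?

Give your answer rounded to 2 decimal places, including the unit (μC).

Initial: C1(2μF, Q=16μC, V=8.00V), C2(3μF, Q=6μC, V=2.00V), C3(3μF, Q=7μC, V=2.33V), C4(5μF, Q=2μC, V=0.40V), C5(6μF, Q=8μC, V=1.33V)
Op 1: GROUND 5: Q5=0; energy lost=5.333
Op 2: CLOSE 2-5: Q_total=6.00, C_total=9.00, V=0.67; Q2=2.00, Q5=4.00; dissipated=4.000
Op 3: CLOSE 1-2: Q_total=18.00, C_total=5.00, V=3.60; Q1=7.20, Q2=10.80; dissipated=32.267
Op 4: CLOSE 4-2: Q_total=12.80, C_total=8.00, V=1.60; Q4=8.00, Q2=4.80; dissipated=9.600
Op 5: GROUND 3: Q3=0; energy lost=8.167
Final charges: Q1=7.20, Q2=4.80, Q3=0.00, Q4=8.00, Q5=4.00

Answer: 8.00 μC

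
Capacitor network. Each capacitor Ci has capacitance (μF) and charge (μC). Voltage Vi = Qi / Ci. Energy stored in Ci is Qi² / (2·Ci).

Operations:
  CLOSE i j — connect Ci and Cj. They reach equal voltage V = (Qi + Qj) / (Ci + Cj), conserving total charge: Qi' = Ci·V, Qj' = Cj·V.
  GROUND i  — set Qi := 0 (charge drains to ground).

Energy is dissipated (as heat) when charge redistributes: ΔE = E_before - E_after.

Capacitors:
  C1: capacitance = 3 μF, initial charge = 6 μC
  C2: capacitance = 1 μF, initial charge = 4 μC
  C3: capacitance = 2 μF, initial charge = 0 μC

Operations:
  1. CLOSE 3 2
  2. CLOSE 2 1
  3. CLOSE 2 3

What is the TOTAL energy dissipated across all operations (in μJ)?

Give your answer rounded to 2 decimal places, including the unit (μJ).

Answer: 5.58 μJ

Derivation:
Initial: C1(3μF, Q=6μC, V=2.00V), C2(1μF, Q=4μC, V=4.00V), C3(2μF, Q=0μC, V=0.00V)
Op 1: CLOSE 3-2: Q_total=4.00, C_total=3.00, V=1.33; Q3=2.67, Q2=1.33; dissipated=5.333
Op 2: CLOSE 2-1: Q_total=7.33, C_total=4.00, V=1.83; Q2=1.83, Q1=5.50; dissipated=0.167
Op 3: CLOSE 2-3: Q_total=4.50, C_total=3.00, V=1.50; Q2=1.50, Q3=3.00; dissipated=0.083
Total dissipated: 5.583 μJ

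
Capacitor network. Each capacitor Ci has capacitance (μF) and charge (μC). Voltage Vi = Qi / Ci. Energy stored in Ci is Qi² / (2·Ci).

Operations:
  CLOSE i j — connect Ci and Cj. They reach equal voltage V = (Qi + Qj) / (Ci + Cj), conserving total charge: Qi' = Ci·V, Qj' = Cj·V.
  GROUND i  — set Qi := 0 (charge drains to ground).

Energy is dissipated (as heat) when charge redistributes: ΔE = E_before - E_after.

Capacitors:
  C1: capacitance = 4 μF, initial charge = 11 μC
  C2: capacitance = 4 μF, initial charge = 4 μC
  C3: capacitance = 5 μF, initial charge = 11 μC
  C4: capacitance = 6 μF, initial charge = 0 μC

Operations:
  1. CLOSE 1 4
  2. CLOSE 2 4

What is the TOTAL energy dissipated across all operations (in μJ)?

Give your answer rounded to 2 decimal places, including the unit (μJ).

Initial: C1(4μF, Q=11μC, V=2.75V), C2(4μF, Q=4μC, V=1.00V), C3(5μF, Q=11μC, V=2.20V), C4(6μF, Q=0μC, V=0.00V)
Op 1: CLOSE 1-4: Q_total=11.00, C_total=10.00, V=1.10; Q1=4.40, Q4=6.60; dissipated=9.075
Op 2: CLOSE 2-4: Q_total=10.60, C_total=10.00, V=1.06; Q2=4.24, Q4=6.36; dissipated=0.012
Total dissipated: 9.087 μJ

Answer: 9.09 μJ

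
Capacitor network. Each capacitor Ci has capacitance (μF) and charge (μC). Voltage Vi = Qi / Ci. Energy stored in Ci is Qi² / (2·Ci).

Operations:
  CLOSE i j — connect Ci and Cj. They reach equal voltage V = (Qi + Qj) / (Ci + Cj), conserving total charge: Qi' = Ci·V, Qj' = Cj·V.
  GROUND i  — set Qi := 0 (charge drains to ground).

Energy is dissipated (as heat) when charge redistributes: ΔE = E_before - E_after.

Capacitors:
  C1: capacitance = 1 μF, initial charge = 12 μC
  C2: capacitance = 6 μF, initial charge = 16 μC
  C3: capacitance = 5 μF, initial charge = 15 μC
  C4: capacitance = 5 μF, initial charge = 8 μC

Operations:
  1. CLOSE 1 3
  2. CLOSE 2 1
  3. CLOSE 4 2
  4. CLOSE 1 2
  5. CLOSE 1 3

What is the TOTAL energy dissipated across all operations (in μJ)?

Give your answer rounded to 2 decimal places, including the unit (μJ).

Answer: 39.57 μJ

Derivation:
Initial: C1(1μF, Q=12μC, V=12.00V), C2(6μF, Q=16μC, V=2.67V), C3(5μF, Q=15μC, V=3.00V), C4(5μF, Q=8μC, V=1.60V)
Op 1: CLOSE 1-3: Q_total=27.00, C_total=6.00, V=4.50; Q1=4.50, Q3=22.50; dissipated=33.750
Op 2: CLOSE 2-1: Q_total=20.50, C_total=7.00, V=2.93; Q2=17.57, Q1=2.93; dissipated=1.440
Op 3: CLOSE 4-2: Q_total=25.57, C_total=11.00, V=2.32; Q4=11.62, Q2=13.95; dissipated=2.407
Op 4: CLOSE 1-2: Q_total=16.88, C_total=7.00, V=2.41; Q1=2.41, Q2=14.47; dissipated=0.156
Op 5: CLOSE 1-3: Q_total=24.91, C_total=6.00, V=4.15; Q1=4.15, Q3=20.76; dissipated=1.818
Total dissipated: 39.572 μJ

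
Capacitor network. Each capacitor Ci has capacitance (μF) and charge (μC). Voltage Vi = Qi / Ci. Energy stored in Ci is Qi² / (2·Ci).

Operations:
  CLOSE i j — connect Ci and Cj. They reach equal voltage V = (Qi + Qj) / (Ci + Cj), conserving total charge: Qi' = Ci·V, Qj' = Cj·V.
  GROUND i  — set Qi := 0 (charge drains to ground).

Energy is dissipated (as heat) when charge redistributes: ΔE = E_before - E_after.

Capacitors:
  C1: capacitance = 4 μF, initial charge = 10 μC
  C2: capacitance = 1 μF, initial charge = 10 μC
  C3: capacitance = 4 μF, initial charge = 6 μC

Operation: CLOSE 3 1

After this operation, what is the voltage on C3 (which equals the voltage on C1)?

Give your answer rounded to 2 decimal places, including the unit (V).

Initial: C1(4μF, Q=10μC, V=2.50V), C2(1μF, Q=10μC, V=10.00V), C3(4μF, Q=6μC, V=1.50V)
Op 1: CLOSE 3-1: Q_total=16.00, C_total=8.00, V=2.00; Q3=8.00, Q1=8.00; dissipated=1.000

Answer: 2.00 V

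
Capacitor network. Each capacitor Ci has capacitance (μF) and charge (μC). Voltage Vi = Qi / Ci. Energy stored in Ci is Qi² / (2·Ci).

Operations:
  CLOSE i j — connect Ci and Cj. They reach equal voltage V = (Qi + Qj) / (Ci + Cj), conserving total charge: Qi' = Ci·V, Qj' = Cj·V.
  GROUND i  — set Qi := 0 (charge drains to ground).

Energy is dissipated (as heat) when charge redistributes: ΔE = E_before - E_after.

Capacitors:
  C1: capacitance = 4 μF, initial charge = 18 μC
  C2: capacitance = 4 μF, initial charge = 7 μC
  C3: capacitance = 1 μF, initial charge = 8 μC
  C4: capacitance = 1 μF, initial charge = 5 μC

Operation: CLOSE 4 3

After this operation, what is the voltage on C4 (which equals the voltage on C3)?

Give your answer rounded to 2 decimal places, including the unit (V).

Answer: 6.50 V

Derivation:
Initial: C1(4μF, Q=18μC, V=4.50V), C2(4μF, Q=7μC, V=1.75V), C3(1μF, Q=8μC, V=8.00V), C4(1μF, Q=5μC, V=5.00V)
Op 1: CLOSE 4-3: Q_total=13.00, C_total=2.00, V=6.50; Q4=6.50, Q3=6.50; dissipated=2.250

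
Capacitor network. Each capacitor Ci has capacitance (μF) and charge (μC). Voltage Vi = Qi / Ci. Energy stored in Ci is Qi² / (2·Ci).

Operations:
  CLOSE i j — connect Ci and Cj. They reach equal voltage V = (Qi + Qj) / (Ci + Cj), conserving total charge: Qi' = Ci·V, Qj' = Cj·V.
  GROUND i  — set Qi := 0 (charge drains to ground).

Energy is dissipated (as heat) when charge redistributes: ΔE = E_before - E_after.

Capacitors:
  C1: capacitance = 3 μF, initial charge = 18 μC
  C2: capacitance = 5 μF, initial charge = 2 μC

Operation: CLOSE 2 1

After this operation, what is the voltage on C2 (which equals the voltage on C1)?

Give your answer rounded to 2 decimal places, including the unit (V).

Answer: 2.50 V

Derivation:
Initial: C1(3μF, Q=18μC, V=6.00V), C2(5μF, Q=2μC, V=0.40V)
Op 1: CLOSE 2-1: Q_total=20.00, C_total=8.00, V=2.50; Q2=12.50, Q1=7.50; dissipated=29.400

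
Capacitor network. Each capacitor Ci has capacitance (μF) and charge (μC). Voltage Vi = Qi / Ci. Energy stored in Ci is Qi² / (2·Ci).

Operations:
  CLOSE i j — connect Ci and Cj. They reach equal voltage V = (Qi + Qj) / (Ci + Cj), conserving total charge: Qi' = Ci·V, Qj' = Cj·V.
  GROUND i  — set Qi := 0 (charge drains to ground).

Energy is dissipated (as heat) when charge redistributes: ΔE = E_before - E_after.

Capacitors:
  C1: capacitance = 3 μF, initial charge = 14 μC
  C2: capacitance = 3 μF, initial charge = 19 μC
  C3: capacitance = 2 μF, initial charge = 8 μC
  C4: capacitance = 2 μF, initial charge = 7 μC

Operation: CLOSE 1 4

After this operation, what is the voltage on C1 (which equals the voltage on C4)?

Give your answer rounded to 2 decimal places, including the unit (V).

Answer: 4.20 V

Derivation:
Initial: C1(3μF, Q=14μC, V=4.67V), C2(3μF, Q=19μC, V=6.33V), C3(2μF, Q=8μC, V=4.00V), C4(2μF, Q=7μC, V=3.50V)
Op 1: CLOSE 1-4: Q_total=21.00, C_total=5.00, V=4.20; Q1=12.60, Q4=8.40; dissipated=0.817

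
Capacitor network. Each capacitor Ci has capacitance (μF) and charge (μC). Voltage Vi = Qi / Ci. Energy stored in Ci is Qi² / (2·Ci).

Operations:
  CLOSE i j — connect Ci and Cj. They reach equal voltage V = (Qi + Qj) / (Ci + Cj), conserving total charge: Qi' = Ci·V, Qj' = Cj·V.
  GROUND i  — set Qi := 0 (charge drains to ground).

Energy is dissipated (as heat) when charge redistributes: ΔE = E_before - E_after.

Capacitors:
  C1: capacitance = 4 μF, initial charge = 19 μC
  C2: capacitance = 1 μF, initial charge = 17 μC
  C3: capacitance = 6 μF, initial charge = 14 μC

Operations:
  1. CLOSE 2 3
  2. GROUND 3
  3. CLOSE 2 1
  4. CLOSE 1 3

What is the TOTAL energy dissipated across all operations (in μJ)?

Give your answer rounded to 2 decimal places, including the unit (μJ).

Answer: 177.42 μJ

Derivation:
Initial: C1(4μF, Q=19μC, V=4.75V), C2(1μF, Q=17μC, V=17.00V), C3(6μF, Q=14μC, V=2.33V)
Op 1: CLOSE 2-3: Q_total=31.00, C_total=7.00, V=4.43; Q2=4.43, Q3=26.57; dissipated=92.190
Op 2: GROUND 3: Q3=0; energy lost=58.837
Op 3: CLOSE 2-1: Q_total=23.43, C_total=5.00, V=4.69; Q2=4.69, Q1=18.74; dissipated=0.041
Op 4: CLOSE 1-3: Q_total=18.74, C_total=10.00, V=1.87; Q1=7.50, Q3=11.25; dissipated=26.347
Total dissipated: 177.416 μJ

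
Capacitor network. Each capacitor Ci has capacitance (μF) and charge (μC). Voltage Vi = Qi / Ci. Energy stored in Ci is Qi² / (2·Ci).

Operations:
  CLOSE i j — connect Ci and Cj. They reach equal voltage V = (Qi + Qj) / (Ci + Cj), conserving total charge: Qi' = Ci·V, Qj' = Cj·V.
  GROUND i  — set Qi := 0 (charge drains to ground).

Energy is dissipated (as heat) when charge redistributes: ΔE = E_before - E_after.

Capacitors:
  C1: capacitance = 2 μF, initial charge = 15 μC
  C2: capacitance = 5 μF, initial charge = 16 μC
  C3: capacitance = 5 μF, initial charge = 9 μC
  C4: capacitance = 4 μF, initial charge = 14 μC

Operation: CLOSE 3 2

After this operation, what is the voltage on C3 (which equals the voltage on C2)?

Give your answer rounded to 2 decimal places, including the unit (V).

Answer: 2.50 V

Derivation:
Initial: C1(2μF, Q=15μC, V=7.50V), C2(5μF, Q=16μC, V=3.20V), C3(5μF, Q=9μC, V=1.80V), C4(4μF, Q=14μC, V=3.50V)
Op 1: CLOSE 3-2: Q_total=25.00, C_total=10.00, V=2.50; Q3=12.50, Q2=12.50; dissipated=2.450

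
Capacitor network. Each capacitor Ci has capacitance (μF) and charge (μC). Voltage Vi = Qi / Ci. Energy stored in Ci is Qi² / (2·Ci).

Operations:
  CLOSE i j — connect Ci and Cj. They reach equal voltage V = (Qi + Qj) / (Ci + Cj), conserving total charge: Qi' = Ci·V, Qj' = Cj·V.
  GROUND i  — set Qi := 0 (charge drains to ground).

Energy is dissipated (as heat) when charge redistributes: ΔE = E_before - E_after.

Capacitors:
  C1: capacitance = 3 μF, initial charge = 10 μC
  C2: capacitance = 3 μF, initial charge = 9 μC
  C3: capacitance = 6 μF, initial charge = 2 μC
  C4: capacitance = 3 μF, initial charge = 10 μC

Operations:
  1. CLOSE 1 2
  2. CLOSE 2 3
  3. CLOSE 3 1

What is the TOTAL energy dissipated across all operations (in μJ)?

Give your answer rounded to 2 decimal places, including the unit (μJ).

Answer: 11.68 μJ

Derivation:
Initial: C1(3μF, Q=10μC, V=3.33V), C2(3μF, Q=9μC, V=3.00V), C3(6μF, Q=2μC, V=0.33V), C4(3μF, Q=10μC, V=3.33V)
Op 1: CLOSE 1-2: Q_total=19.00, C_total=6.00, V=3.17; Q1=9.50, Q2=9.50; dissipated=0.083
Op 2: CLOSE 2-3: Q_total=11.50, C_total=9.00, V=1.28; Q2=3.83, Q3=7.67; dissipated=8.028
Op 3: CLOSE 3-1: Q_total=17.17, C_total=9.00, V=1.91; Q3=11.44, Q1=5.72; dissipated=3.568
Total dissipated: 11.679 μJ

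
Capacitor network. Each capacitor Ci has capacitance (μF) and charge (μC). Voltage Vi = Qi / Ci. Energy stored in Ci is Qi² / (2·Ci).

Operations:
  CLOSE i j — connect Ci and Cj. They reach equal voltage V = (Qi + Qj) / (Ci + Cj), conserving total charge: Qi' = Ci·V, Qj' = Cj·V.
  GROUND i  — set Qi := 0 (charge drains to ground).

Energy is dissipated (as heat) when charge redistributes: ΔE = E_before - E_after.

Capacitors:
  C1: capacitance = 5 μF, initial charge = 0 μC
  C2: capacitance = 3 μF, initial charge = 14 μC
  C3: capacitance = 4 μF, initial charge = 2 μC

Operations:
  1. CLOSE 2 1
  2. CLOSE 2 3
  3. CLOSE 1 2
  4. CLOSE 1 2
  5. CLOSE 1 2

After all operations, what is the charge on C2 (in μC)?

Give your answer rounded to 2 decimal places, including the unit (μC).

Answer: 4.45 μC

Derivation:
Initial: C1(5μF, Q=0μC, V=0.00V), C2(3μF, Q=14μC, V=4.67V), C3(4μF, Q=2μC, V=0.50V)
Op 1: CLOSE 2-1: Q_total=14.00, C_total=8.00, V=1.75; Q2=5.25, Q1=8.75; dissipated=20.417
Op 2: CLOSE 2-3: Q_total=7.25, C_total=7.00, V=1.04; Q2=3.11, Q3=4.14; dissipated=1.339
Op 3: CLOSE 1-2: Q_total=11.86, C_total=8.00, V=1.48; Q1=7.41, Q2=4.45; dissipated=0.478
Op 4: CLOSE 1-2: Q_total=11.86, C_total=8.00, V=1.48; Q1=7.41, Q2=4.45; dissipated=0.000
Op 5: CLOSE 1-2: Q_total=11.86, C_total=8.00, V=1.48; Q1=7.41, Q2=4.45; dissipated=0.000
Final charges: Q1=7.41, Q2=4.45, Q3=4.14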